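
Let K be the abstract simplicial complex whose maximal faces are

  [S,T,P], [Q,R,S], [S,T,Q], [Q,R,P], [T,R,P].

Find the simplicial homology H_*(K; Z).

Take the total order P < Q < R < S < T on the vertex set. Then K (dimension 2) consists of the simplices:

  0-simplices (5): P, Q, R, S, T
  1-simplices (10): PQ, PR, PS, PT, QR, QS, QT, RS, RT, ST
  2-simplices (5): PQR, PRT, PST, QRS, QST

Hence C_0 ≅ Z^5, C_1 ≅ Z^10, C_2 ≅ Z^5.

The boundary map ∂_1: C_1 → C_0 sends each edge [p,q] (with p < q) to q − p.
The 5×10 boundary matrix has rank 4 and Smith normal form diag(1,1,1,1).

The boundary map ∂_2: C_2 → C_1 maps a triangle to the signed sum of its edges. For instance
  ∂QST = ST − QT + QS,
  ∂PQR = QR − PR + PQ.
The 10×5 boundary matrix has rank 5 and Smith normal form diag(1,1,1,1,1).

Now H_k = ker ∂_k / im ∂_{k+1}, so:

  H_0: rank C_0 − rank ∂_1 = 5 − 4 = 1, and the invariant factors of ∂_1 are all 1, so H_0 = Z.
  H_1: rank ker ∂_1 − rank ∂_2 = (10 − 4) − 5 = 1, and the invariant factors of ∂_2 are all 1, so H_1 = Z.
  H_2: rank ker ∂_2 − rank ∂_3 = (5 − 5) − 0 = 0, and there is no ∂_3, so H_2 = 0.

As a check, the Euler characteristic is 5 − 10 + 5 = 0, which agrees with 1 − 1 + 0 = 0.
(K is a triangulation of the Möbius band.)

H_0 = Z,  H_1 = Z,  H_2 = 0.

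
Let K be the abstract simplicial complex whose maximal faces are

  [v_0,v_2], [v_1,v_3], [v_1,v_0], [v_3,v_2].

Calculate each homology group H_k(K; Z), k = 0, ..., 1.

H_0 ≅ Z,  H_1 ≅ Z.

Order the vertices as v_0 < v_1 < v_2 < v_3. Listing each simplex with vertices in this order, K has dimension 1 with simplices:

  0-simplices (4): [v_0], [v_1], [v_2], [v_3]
  1-simplices (4): [v_0,v_1], [v_0,v_2], [v_1,v_3], [v_2,v_3]

Hence C_0 ≅ Z^4, C_1 ≅ Z^4.

Boundary ∂_1: C_1 → C_0 is given by ∂[p,q] = [q] − [p].
As a 4×4 matrix over Z this has rank 3, with invariant factors (1,1,1).

Now H_k = ker ∂_k / im ∂_{k+1}, so:

  H_0: rank C_0 − rank ∂_1 = 4 − 3 = 1, and the invariant factors of ∂_1 are all 1, so H_0 = Z.
  H_1: rank ker ∂_1 − rank ∂_2 = (4 − 3) − 0 = 1, and there is no ∂_2, so H_1 = Z.

(K is a triangulation of the circle S^1.)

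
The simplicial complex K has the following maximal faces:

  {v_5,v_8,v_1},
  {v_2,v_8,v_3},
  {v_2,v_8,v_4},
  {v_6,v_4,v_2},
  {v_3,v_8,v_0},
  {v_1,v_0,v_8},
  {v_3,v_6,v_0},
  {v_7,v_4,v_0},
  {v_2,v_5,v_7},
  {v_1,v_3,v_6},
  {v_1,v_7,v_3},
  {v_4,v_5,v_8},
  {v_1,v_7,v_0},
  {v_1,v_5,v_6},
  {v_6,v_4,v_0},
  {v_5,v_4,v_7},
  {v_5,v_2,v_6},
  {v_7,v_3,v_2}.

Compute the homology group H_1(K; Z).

Fix the vertex order v_0 < v_1 < v_2 < v_3 < v_4 < v_5 < v_6 < v_7 < v_8 and write every simplex with vertices in increasing order. Then dim K = 2 and the simplices of K are:

  0-simplices (9): [v_0], [v_1], [v_2], [v_3], [v_4], [v_5], [v_6], [v_7], [v_8]
  1-simplices (27): (27 of them)
  2-simplices (18): (18 of them)

so the chain groups are C_0 ≅ Z^9, C_1 ≅ Z^27, C_2 ≅ Z^18.

The boundary map ∂_1: C_1 → C_0 maps an edge to its endpoints' difference, ∂[p,q] = q − p. For instance
  ∂[v_4,v_6] = [v_6] − [v_4].
The resulting 9×27 matrix has rank 8, and its Smith normal form has invariant factors (1,1,1,1,1,1,1,1).

The boundary map ∂_2: C_2 → C_1 acts by ∂[p,q,r] = [q,r] − [p,r] + [p,q]. For instance
  ∂[v_0,v_1,v_7] = [v_1,v_7] − [v_0,v_7] + [v_0,v_1],
  ∂[v_0,v_3,v_8] = [v_3,v_8] − [v_0,v_8] + [v_0,v_3].
As a 27×18 matrix over Z this has rank 18, with invariant factors (1,1,1,1,1,1,1,1,1,1,1,1,1,1,1,1,1,2).

From H_k ≅ ker(∂_k) / im(∂_{k+1}) we obtain:

  H_1: rank ker ∂_1 − rank ∂_2 = (27 − 8) − 18 = 1, and ∂_2 has invariant factor 2 > 1, so H_1 ≅ Z ⊕ Z/2.

H_1 = Z ⊕ Z/2.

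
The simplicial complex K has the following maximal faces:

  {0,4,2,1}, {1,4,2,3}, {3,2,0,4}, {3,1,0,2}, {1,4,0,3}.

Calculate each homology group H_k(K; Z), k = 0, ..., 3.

Take the total order 0 < 1 < 2 < 3 < 4 on the vertex set. Then K (dimension 3) consists of the simplices:

  0-simplices (5): [0], [1], [2], [3], [4]
  1-simplices (10): [0,1], [0,2], [0,3], [0,4], [1,2], [1,3], [1,4], [2,3], [2,4], [3,4]
  2-simplices (10): [0,1,2], [0,1,3], [0,1,4], [0,2,3], [0,2,4], [0,3,4], [1,2,3], [1,2,4], [1,3,4], [2,3,4]
  3-simplices (5): [0,1,2,3], [0,1,2,4], [0,1,3,4], [0,2,3,4], [1,2,3,4]

so the chain groups are C_0 ≅ Z^5, C_1 ≅ Z^10, C_2 ≅ Z^10, C_3 ≅ Z^5.

Boundary ∂_1: C_1 → C_0 is given by ∂[p,q] = [q] − [p]. For instance
  ∂[1,2] = [2] − [1].
As a 5×10 matrix over Z this has rank 4, with invariant factors (1,1,1,1).

Boundary ∂_2: C_2 → C_1 maps a triangle to the signed sum of its edges. For instance
  ∂[0,1,4] = [1,4] − [0,4] + [0,1],
  ∂[1,3,4] = [3,4] − [1,4] + [1,3].
This gives a 10×10 integer matrix of rank 6; reducing to Smith normal form yields diagonal entries (1,1,1,1,1,1).

Boundary ∂_3: C_3 → C_2 sends each 3-simplex σ to the alternating sum Σ_i (−1)^i (σ with its i-th vertex removed). For instance
  ∂[1,2,3,4] = [2,3,4] − [1,3,4] + [1,2,4] − [1,2,3],
  ∂[0,1,2,4] = [1,2,4] − [0,2,4] + [0,1,4] − [0,1,2].
The 10×5 boundary matrix has rank 4 and Smith normal form diag(1,1,1,1).

Reading off H_k = ker ∂_k / im ∂_{k+1}:

  H_0: rank C_0 − rank ∂_1 = 5 − 4 = 1, and the invariant factors of ∂_1 are all 1, so H_0 = Z.
  H_1: rank ker ∂_1 − rank ∂_2 = (10 − 4) − 6 = 0, and the invariant factors of ∂_2 are all 1, so H_1 = 0.
  H_2: rank ker ∂_2 − rank ∂_3 = (10 − 6) − 4 = 0, and the invariant factors of ∂_3 are all 1, so H_2 = 0.
  H_3: rank ker ∂_3 − rank ∂_4 = (5 − 4) − 0 = 1, and there is no ∂_4, so H_3 = Z.

H_0 ≅ Z,  H_1 = 0,  H_2 = 0,  H_3 ≅ Z.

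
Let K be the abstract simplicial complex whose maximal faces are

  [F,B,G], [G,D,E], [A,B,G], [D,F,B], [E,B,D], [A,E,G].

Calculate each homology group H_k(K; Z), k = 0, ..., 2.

Order the vertices as A < B < D < E < F < G. Listing each simplex with vertices in this order, K has dimension 2 with simplices:

  0-simplices (6): A, B, D, E, F, G
  1-simplices (12): AB, AE, AG, BD, BE, BF, BG, DE, DF, DG, EG, FG
  2-simplices (6): ABG, AEG, BDE, BDF, BFG, DEG

giving chain groups C_0 ≅ Z^6, C_1 ≅ Z^12, C_2 ≅ Z^6.

Boundary ∂_1: C_1 → C_0 maps an edge to its endpoints' difference, ∂[p,q] = q − p.
As a 6×12 matrix over Z this has rank 5, with invariant factors (1,1,1,1,1).

Boundary ∂_2: C_2 → C_1 sends each 2-simplex [p,q,r] to [q,r] − [p,r] + [p,q]. For instance
  ∂ABG = BG − AG + AB,
  ∂BDF = DF − BF + BD.
As a 12×6 matrix over Z this has rank 6, with invariant factors (1,1,1,1,1,1).

Reading off H_k = ker ∂_k / im ∂_{k+1}:

  H_0: rank C_0 − rank ∂_1 = 6 − 5 = 1, and the invariant factors of ∂_1 are all 1, so H_0 = Z.
  H_1: rank ker ∂_1 − rank ∂_2 = (12 − 5) − 6 = 1, and the invariant factors of ∂_2 are all 1, so H_1 = Z.
  H_2: rank ker ∂_2 − rank ∂_3 = (6 − 6) − 0 = 0, and there is no ∂_3, so H_2 = 0.

As a check, the Euler characteristic is 6 − 12 + 6 = 0, which agrees with 1 − 1 + 0 = 0.
(K is a triangulation of the cylinder S^1 x I.)

H_0 ≅ Z,  H_1 ≅ Z,  H_2 = 0.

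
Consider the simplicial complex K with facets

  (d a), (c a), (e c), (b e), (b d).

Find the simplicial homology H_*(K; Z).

H_0 = Z,  H_1 = Z.

Order the vertices as a < b < c < d < e. Listing each simplex with vertices in this order, K has dimension 1 with simplices:

  0-simplices (5): a, b, c, d, e
  1-simplices (5): ac, ad, bd, be, ce

so the chain groups are C_0 ≅ Z^5, C_1 ≅ Z^5.

The boundary map ∂_1: C_1 → C_0 is given by ∂[p,q] = [q] − [p]. For instance
  ∂ce = e − c.
The 5×5 boundary matrix has rank 4 and Smith normal form diag(1,1,1,1).

Reading off H_k = ker ∂_k / im ∂_{k+1}:

  H_0: rank C_0 − rank ∂_1 = 5 − 4 = 1, and the invariant factors of ∂_1 are all 1, so H_0 ≅ Z.
  H_1: rank ker ∂_1 − rank ∂_2 = (5 − 4) − 0 = 1, and there is no ∂_2, so H_1 ≅ Z.

(K is a triangulation of the circle S^1.)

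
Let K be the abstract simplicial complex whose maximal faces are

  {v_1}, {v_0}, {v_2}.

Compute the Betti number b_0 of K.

Take the total order v_0 < v_1 < v_2 on the vertex set. Then K (dimension 0) consists of the simplices:

  0-simplices (3): [v_0], [v_1], [v_2]

giving chain groups C_0 ≅ Z^3.

From H_k ≅ ker(∂_k) / im(∂_{k+1}) we obtain:

  H_0: rank C_0 − rank ∂_1 = 3 − 0 = 3, and there is no ∂_1, so H_0 = Z^3.

Hence the Betti numbers are b_0 = 3.

b_0 = 3.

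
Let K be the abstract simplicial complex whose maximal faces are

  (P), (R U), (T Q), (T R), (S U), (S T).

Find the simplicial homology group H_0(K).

Take the total order P < Q < R < S < T < U on the vertex set. Then K (dimension 1) consists of the simplices:

  0-simplices (6): P, Q, R, S, T, U
  1-simplices (5): QT, RT, RU, ST, SU

Hence C_0 ≅ Z^6, C_1 ≅ Z^5.

The boundary map ∂_1: C_1 → C_0 sends each edge [p,q] (with p < q) to q − p. For instance
  ∂ST = T − S.
The resulting 6×5 matrix has rank 4, and its Smith normal form has invariant factors (1,1,1,1).

Now H_k = ker ∂_k / im ∂_{k+1}, so:

  H_0: rank C_0 − rank ∂_1 = 6 − 4 = 2, and the invariant factors of ∂_1 are all 1, so H_0 ≅ Z^2.

H_0 ≅ Z^2.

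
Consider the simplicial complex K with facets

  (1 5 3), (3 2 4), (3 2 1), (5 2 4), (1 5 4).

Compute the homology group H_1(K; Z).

H_1 ≅ Z.

Order the vertices as 1 < 2 < 3 < 4 < 5. Listing each simplex with vertices in this order, K has dimension 2 with simplices:

  0-simplices (5): [1], [2], [3], [4], [5]
  1-simplices (10): [1,2], [1,3], [1,4], [1,5], [2,3], [2,4], [2,5], [3,4], [3,5], [4,5]
  2-simplices (5): [1,2,3], [1,3,5], [1,4,5], [2,3,4], [2,4,5]

giving chain groups C_0 ≅ Z^5, C_1 ≅ Z^10, C_2 ≅ Z^5.

∂_1: C_1 → C_0 is given by ∂[p,q] = [q] − [p].
The resulting 5×10 matrix has rank 4, and its Smith normal form has invariant factors (1,1,1,1).

∂_2: C_2 → C_1 acts by ∂[p,q,r] = [q,r] − [p,r] + [p,q]. For instance
  ∂[1,4,5] = [4,5] − [1,5] + [1,4],
  ∂[1,3,5] = [3,5] − [1,5] + [1,3].
As a 10×5 matrix over Z this has rank 5, with invariant factors (1,1,1,1,1).

Computing H_k = (kernel of ∂_k) / (image of ∂_{k+1}):

  H_1: rank ker ∂_1 − rank ∂_2 = (10 − 4) − 5 = 1, and the invariant factors of ∂_2 are all 1, so H_1 = Z.

(K is a triangulation of the Möbius band.)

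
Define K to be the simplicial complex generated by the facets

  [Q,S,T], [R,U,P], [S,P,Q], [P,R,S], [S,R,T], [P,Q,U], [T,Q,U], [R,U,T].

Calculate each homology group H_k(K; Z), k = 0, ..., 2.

Fix the vertex order P < Q < R < S < T < U and write every simplex with vertices in increasing order. Then dim K = 2 and the simplices of K are:

  0-simplices (6): P, Q, R, S, T, U
  1-simplices (12): PQ, PR, PS, PU, QS, QT, QU, RS, RT, RU, ST, TU
  2-simplices (8): PQS, PQU, PRS, PRU, QST, QTU, RST, RTU

Hence C_0 ≅ Z^6, C_1 ≅ Z^12, C_2 ≅ Z^8.

∂_1: C_1 → C_0 maps an edge to its endpoints' difference, ∂[p,q] = q − p. For instance
  ∂RU = U − R.
This gives a 6×12 integer matrix of rank 5; reducing to Smith normal form yields diagonal entries (1,1,1,1,1).

Boundary ∂_2: C_2 → C_1 sends each 2-simplex [p,q,r] to [q,r] − [p,r] + [p,q]. For instance
  ∂QTU = TU − QU + QT,
  ∂QST = ST − QT + QS.
The 12×8 boundary matrix has rank 7 and Smith normal form diag(1,1,1,1,1,1,1).

Computing H_k = (kernel of ∂_k) / (image of ∂_{k+1}):

  H_0: rank C_0 − rank ∂_1 = 6 − 5 = 1, and the invariant factors of ∂_1 are all 1, so H_0 = Z.
  H_1: rank ker ∂_1 − rank ∂_2 = (12 − 5) − 7 = 0, and the invariant factors of ∂_2 are all 1, so H_1 = 0.
  H_2: rank ker ∂_2 − rank ∂_3 = (8 − 7) − 0 = 1, and there is no ∂_3, so H_2 = Z.

As a check, the Euler characteristic is 6 − 12 + 8 = 2, which agrees with 1 − 0 + 1 = 2.
(K is a triangulation of the 2-sphere S^2.)

H_0 ≅ Z,  H_1 = 0,  H_2 ≅ Z.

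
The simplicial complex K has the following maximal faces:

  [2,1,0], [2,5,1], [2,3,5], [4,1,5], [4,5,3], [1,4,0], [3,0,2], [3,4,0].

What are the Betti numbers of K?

Order the vertices as 0 < 1 < 2 < 3 < 4 < 5. Listing each simplex with vertices in this order, K has dimension 2 with simplices:

  0-simplices (6): [0], [1], [2], [3], [4], [5]
  1-simplices (12): [0,1], [0,2], [0,3], [0,4], [1,2], [1,4], [1,5], [2,3], [2,5], [3,4], [3,5], [4,5]
  2-simplices (8): [0,1,2], [0,1,4], [0,2,3], [0,3,4], [1,2,5], [1,4,5], [2,3,5], [3,4,5]

so the chain groups are C_0 ≅ Z^6, C_1 ≅ Z^12, C_2 ≅ Z^8.

∂_1: C_1 → C_0 is given by ∂[p,q] = [q] − [p].
The 6×12 boundary matrix has rank 5 and Smith normal form diag(1,1,1,1,1).

The boundary map ∂_2: C_2 → C_1 maps a triangle to the signed sum of its edges. For instance
  ∂[0,2,3] = [2,3] − [0,3] + [0,2],
  ∂[1,2,5] = [2,5] − [1,5] + [1,2].
The resulting 12×8 matrix has rank 7, and its Smith normal form has invariant factors (1,1,1,1,1,1,1).

Reading off H_k = ker ∂_k / im ∂_{k+1}:

  H_0: rank C_0 − rank ∂_1 = 6 − 5 = 1, and the invariant factors of ∂_1 are all 1, so H_0 = Z.
  H_1: rank ker ∂_1 − rank ∂_2 = (12 − 5) − 7 = 0, and the invariant factors of ∂_2 are all 1, so H_1 = 0.
  H_2: rank ker ∂_2 − rank ∂_3 = (8 − 7) − 0 = 1, and there is no ∂_3, so H_2 = Z.

Hence the Betti numbers are b_0 = 1, b_1 = 0, b_2 = 1.

b_0 = 1, b_1 = 0, b_2 = 1.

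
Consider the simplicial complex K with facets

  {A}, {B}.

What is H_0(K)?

We work with the vertex ordering A < B. The simplices of K, each written with vertices in increasing order, are:

  0-simplices (2): A, B

giving chain groups C_0 ≅ Z^2.

Computing H_k = (kernel of ∂_k) / (image of ∂_{k+1}):

  H_0: rank C_0 − rank ∂_1 = 2 − 0 = 2, and there is no ∂_1, so H_0 ≅ Z^2.

(K is a triangulation of a set of 2 points.)

H_0 ≅ Z^2.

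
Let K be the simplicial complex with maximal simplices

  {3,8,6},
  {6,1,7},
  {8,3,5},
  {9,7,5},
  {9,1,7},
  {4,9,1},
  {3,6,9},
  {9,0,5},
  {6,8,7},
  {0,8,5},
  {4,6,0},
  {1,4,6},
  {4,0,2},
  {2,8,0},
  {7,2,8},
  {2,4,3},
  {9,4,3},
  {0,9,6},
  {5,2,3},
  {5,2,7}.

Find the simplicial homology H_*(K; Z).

We work with the vertex ordering 0 < 1 < 2 < 3 < 4 < 5 < 6 < 7 < 8 < 9. The simplices of K, each written with vertices in increasing order, are:

  0-simplices (10): [0], [1], [2], [3], [4], [5], [6], [7], [8], [9]
  1-simplices (30): (30 of them)
  2-simplices (20): (20 of them)

so the chain groups are C_0 ≅ Z^10, C_1 ≅ Z^30, C_2 ≅ Z^20.

The boundary map ∂_1: C_1 → C_0 maps an edge to its endpoints' difference, ∂[p,q] = q − p.
The 10×30 boundary matrix has rank 9 and Smith normal form diag(1,1,1,1,1,1,1,1,1).

∂_2: C_2 → C_1 acts by ∂[p,q,r] = [q,r] − [p,r] + [p,q]. For instance
  ∂[1,7,9] = [7,9] − [1,9] + [1,7],
  ∂[0,2,4] = [2,4] − [0,4] + [0,2].
The 30×20 boundary matrix has rank 20 and Smith normal form diag(1,1,1,1,1,1,1,1,1,1,1,1,1,1,1,1,1,1,1,2).

Now H_k = ker ∂_k / im ∂_{k+1}, so:

  H_0: rank C_0 − rank ∂_1 = 10 − 9 = 1, and the invariant factors of ∂_1 are all 1, so H_0 = Z.
  H_1: rank ker ∂_1 − rank ∂_2 = (30 − 9) − 20 = 1, and ∂_2 has invariant factor 2 > 1, so H_1 = Z ⊕ Z/2.
  H_2: rank ker ∂_2 − rank ∂_3 = (20 − 20) − 0 = 0, and there is no ∂_3, so H_2 = 0.

(K is a triangulation of the Klein bottle.)

H_0 = Z,  H_1 = Z ⊕ Z/2,  H_2 = 0.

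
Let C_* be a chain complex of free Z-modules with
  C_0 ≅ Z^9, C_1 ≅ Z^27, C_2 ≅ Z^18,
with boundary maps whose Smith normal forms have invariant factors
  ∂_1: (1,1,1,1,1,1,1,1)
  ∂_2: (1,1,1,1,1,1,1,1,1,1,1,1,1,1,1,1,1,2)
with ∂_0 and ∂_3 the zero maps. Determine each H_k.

H_0: b_0 = 9 − 0 − 8 = 1; torsion from ∂_1 factors > 1: none. So H_0 ≅ Z.
H_1: b_1 = 27 − 8 − 18 = 1; torsion from ∂_2 factors > 1: [2]. So H_1 ≅ Z ⊕ Z/2.
H_2: b_2 = 18 − 18 − 0 = 0; torsion from ∂_3 factors > 1: none. So H_2 ≅ 0.

H_0 ≅ Z,  H_1 ≅ Z ⊕ Z/2,  H_2 = 0.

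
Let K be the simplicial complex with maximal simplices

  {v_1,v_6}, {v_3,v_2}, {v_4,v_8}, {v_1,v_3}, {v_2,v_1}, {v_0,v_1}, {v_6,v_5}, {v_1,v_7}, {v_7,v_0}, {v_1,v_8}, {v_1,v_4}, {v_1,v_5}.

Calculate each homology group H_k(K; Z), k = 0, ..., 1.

H_0 = Z,  H_1 = Z^4.

We work with the vertex ordering v_0 < v_1 < v_2 < v_3 < v_4 < v_5 < v_6 < v_7 < v_8. The simplices of K, each written with vertices in increasing order, are:

  0-simplices (9): [v_0], [v_1], [v_2], [v_3], [v_4], [v_5], [v_6], [v_7], [v_8]
  1-simplices (12): [v_0,v_1], [v_0,v_7], [v_1,v_2], [v_1,v_3], [v_1,v_4], [v_1,v_5], [v_1,v_6], [v_1,v_7], [v_1,v_8], [v_2,v_3], [v_4,v_8], [v_5,v_6]

so the chain groups are C_0 ≅ Z^9, C_1 ≅ Z^12.

∂_1: C_1 → C_0 is given by ∂[p,q] = [q] − [p]. For instance
  ∂[v_1,v_8] = [v_8] − [v_1].
The resulting 9×12 matrix has rank 8, and its Smith normal form has invariant factors (1,1,1,1,1,1,1,1).

Computing H_k = (kernel of ∂_k) / (image of ∂_{k+1}):

  H_0: rank C_0 − rank ∂_1 = 9 − 8 = 1, and the invariant factors of ∂_1 are all 1, so H_0 ≅ Z.
  H_1: rank ker ∂_1 − rank ∂_2 = (12 − 8) − 0 = 4, and there is no ∂_2, so H_1 ≅ Z^4.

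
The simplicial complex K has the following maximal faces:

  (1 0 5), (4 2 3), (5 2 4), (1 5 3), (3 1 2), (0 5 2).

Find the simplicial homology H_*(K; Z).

H_0 ≅ Z,  H_1 ≅ Z,  H_2 = 0.

K has 6 vertices, 12 edges, 6 triangles.
rank ∂_0 = 0, rank ∂_1 = 5 ⇒ b_0 = 6 − 0 − 5 = 1; all invariant factors of ∂_1 are 1 so no torsion. So H_0 ≅ Z.
rank ∂_1 = 5, rank ∂_2 = 6 ⇒ b_1 = 12 − 5 − 6 = 1; all invariant factors of ∂_2 are 1 so no torsion. So H_1 ≅ Z.
rank ∂_2 = 6, rank ∂_3 = 0 ⇒ b_2 = 6 − 6 − 0 = 0. So H_2 ≅ 0.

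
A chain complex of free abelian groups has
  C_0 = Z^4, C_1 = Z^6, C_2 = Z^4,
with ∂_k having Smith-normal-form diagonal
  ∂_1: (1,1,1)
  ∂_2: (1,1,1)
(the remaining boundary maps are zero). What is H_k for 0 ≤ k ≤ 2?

H_0 = Z,  H_1 = 0,  H_2 = Z.

H_0: b_0 = 4 − 0 − 3 = 1; torsion from ∂_1 factors > 1: none. So H_0 = Z.
H_1: b_1 = 6 − 3 − 3 = 0; torsion from ∂_2 factors > 1: none. So H_1 = 0.
H_2: b_2 = 4 − 3 − 0 = 1; torsion from ∂_3 factors > 1: none. So H_2 = Z.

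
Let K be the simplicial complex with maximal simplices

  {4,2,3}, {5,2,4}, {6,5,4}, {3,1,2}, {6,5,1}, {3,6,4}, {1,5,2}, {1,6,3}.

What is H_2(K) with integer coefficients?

K has 6 vertices, 12 edges, 8 triangles.
rank ∂_2 = 7, rank ∂_3 = 0 ⇒ b_2 = 8 − 7 − 0 = 1. So H_2 = Z.

H_2 ≅ Z.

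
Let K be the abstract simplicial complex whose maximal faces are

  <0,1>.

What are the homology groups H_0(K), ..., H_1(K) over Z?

K has 2 vertices, 1 edge.
rank ∂_0 = 0, rank ∂_1 = 1 ⇒ b_0 = 2 − 0 − 1 = 1; all invariant factors of ∂_1 are 1 so no torsion. So H_0 ≅ Z.
rank ∂_1 = 1, rank ∂_2 = 0 ⇒ b_1 = 1 − 1 − 0 = 0. So H_1 ≅ 0.

H_0 ≅ Z,  H_1 = 0.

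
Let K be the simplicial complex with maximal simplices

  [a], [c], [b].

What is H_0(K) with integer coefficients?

H_0 ≅ Z^3.

Order the vertices as a < b < c. Listing each simplex with vertices in this order, K has dimension 0 with simplices:

  0-simplices (3): a, b, c

Hence C_0 ≅ Z^3.

Computing H_k = (kernel of ∂_k) / (image of ∂_{k+1}):

  H_0: rank C_0 − rank ∂_1 = 3 − 0 = 3, and there is no ∂_1, so H_0 = Z^3.

(K is a triangulation of a set of 3 points.)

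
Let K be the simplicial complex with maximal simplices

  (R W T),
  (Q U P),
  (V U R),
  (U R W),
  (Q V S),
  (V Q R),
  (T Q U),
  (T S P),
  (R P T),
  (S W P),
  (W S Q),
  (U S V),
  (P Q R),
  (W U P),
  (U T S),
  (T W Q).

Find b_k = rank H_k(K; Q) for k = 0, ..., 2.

Order the vertices as P < Q < R < S < T < U < V < W. Listing each simplex with vertices in this order, K has dimension 2 with simplices:

  0-simplices (8): P, Q, R, S, T, U, V, W
  1-simplices (24): PQ, PR, PS, PT, PU, PW, QR, QS, QT, QU, QV, QW, RT, RU, RV, RW, ST, SU, SV, SW, TU, TW, UV, UW
  2-simplices (16): PQR, PQU, PRT, PST, PSW, PUW, QRV, QSV, QSW, QTU, QTW, RTW, RUV, RUW, STU, SUV

so the chain groups are C_0 ≅ Z^8, C_1 ≅ Z^24, C_2 ≅ Z^16.

The boundary map ∂_1: C_1 → C_0 is given by ∂[p,q] = [q] − [p]. For instance
  ∂UW = W − U.
The 8×24 boundary matrix has rank 7 and Smith normal form diag(1,1,1,1,1,1,1).

The boundary map ∂_2: C_2 → C_1 maps a triangle to the signed sum of its edges. For instance
  ∂QSW = SW − QW + QS,
  ∂QSV = SV − QV + QS.
As a 24×16 matrix over Z this has rank 15, with invariant factors (1,1,1,1,1,1,1,1,1,1,1,1,1,1,1).

Now H_k = ker ∂_k / im ∂_{k+1}, so:

  H_0: rank C_0 − rank ∂_1 = 8 − 7 = 1, and the invariant factors of ∂_1 are all 1, so H_0 = Z.
  H_1: rank ker ∂_1 − rank ∂_2 = (24 − 7) − 15 = 2, and the invariant factors of ∂_2 are all 1, so H_1 = Z^2.
  H_2: rank ker ∂_2 − rank ∂_3 = (16 − 15) − 0 = 1, and there is no ∂_3, so H_2 = Z.

Hence the Betti numbers are b_0 = 1, b_1 = 2, b_2 = 1.

b_0 = 1, b_1 = 2, b_2 = 1.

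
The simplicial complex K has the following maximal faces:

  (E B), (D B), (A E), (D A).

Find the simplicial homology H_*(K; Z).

Fix the vertex order A < B < D < E and write every simplex with vertices in increasing order. Then dim K = 1 and the simplices of K are:

  0-simplices (4): A, B, D, E
  1-simplices (4): AD, AE, BD, BE

so the chain groups are C_0 ≅ Z^4, C_1 ≅ Z^4.

The boundary map ∂_1: C_1 → C_0 maps an edge to its endpoints' difference, ∂[p,q] = q − p. For instance
  ∂BD = D − B.
The 4×4 boundary matrix has rank 3 and Smith normal form diag(1,1,1).

Now H_k = ker ∂_k / im ∂_{k+1}, so:

  H_0: rank C_0 − rank ∂_1 = 4 − 3 = 1, and the invariant factors of ∂_1 are all 1, so H_0 ≅ Z.
  H_1: rank ker ∂_1 − rank ∂_2 = (4 − 3) − 0 = 1, and there is no ∂_2, so H_1 ≅ Z.

H_0 = Z,  H_1 = Z.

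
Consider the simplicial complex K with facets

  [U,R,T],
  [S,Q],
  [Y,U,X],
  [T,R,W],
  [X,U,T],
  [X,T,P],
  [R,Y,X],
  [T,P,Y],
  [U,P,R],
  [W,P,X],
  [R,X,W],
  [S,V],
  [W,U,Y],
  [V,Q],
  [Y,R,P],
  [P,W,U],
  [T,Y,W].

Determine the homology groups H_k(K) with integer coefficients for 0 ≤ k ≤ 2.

H_0 ≅ Z^2,  H_1 ≅ Z^3,  H_2 ≅ Z.

K has 10 vertices, 24 edges, 14 triangles.
rank ∂_0 = 0, rank ∂_1 = 8 ⇒ b_0 = 10 − 0 − 8 = 2; all invariant factors of ∂_1 are 1 so no torsion. So H_0 ≅ Z^2.
rank ∂_1 = 8, rank ∂_2 = 13 ⇒ b_1 = 24 − 8 − 13 = 3; all invariant factors of ∂_2 are 1 so no torsion. So H_1 ≅ Z^3.
rank ∂_2 = 13, rank ∂_3 = 0 ⇒ b_2 = 14 − 13 − 0 = 1. So H_2 ≅ Z.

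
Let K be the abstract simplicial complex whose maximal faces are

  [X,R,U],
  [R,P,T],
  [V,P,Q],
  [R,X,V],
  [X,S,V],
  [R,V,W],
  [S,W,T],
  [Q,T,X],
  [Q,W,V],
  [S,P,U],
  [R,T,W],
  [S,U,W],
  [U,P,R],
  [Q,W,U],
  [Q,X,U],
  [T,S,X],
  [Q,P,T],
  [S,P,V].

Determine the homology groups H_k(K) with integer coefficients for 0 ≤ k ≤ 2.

H_0 = Z,  H_1 = Z^2,  H_2 = Z.

Take the total order P < Q < R < S < T < U < V < W < X on the vertex set. Then K (dimension 2) consists of the simplices:

  0-simplices (9): P, Q, R, S, T, U, V, W, X
  1-simplices (27): PQ, PR, PS, PT, PU, PV, QT, QU, QV, QW, QX, RT, RU, RV, RW, RX, ST, SU, SV, SW, SX, TW, TX, UW, UX, VW, VX
  2-simplices (18): PQT, PQV, PRT, PRU, PSU, PSV, QTX, QUW, QUX, QVW, RTW, RUX, RVW, RVX, STW, STX, SUW, SVX

so the chain groups are C_0 ≅ Z^9, C_1 ≅ Z^27, C_2 ≅ Z^18.

Boundary ∂_1: C_1 → C_0 is given by ∂[p,q] = [q] − [p]. For instance
  ∂UW = W − U.
This gives a 9×27 integer matrix of rank 8; reducing to Smith normal form yields diagonal entries (1,1,1,1,1,1,1,1).

The boundary map ∂_2: C_2 → C_1 acts by ∂[p,q,r] = [q,r] − [p,r] + [p,q]. For instance
  ∂STW = TW − SW + ST,
  ∂QUW = UW − QW + QU.
This gives a 27×18 integer matrix of rank 17; reducing to Smith normal form yields diagonal entries (1,1,1,1,1,1,1,1,1,1,1,1,1,1,1,1,1).

Now H_k = ker ∂_k / im ∂_{k+1}, so:

  H_0: rank C_0 − rank ∂_1 = 9 − 8 = 1, and the invariant factors of ∂_1 are all 1, so H_0 = Z.
  H_1: rank ker ∂_1 − rank ∂_2 = (27 − 8) − 17 = 2, and the invariant factors of ∂_2 are all 1, so H_1 = Z^2.
  H_2: rank ker ∂_2 − rank ∂_3 = (18 − 17) − 0 = 1, and there is no ∂_3, so H_2 = Z.

As a check, the Euler characteristic is 9 − 27 + 18 = 0, which agrees with 1 − 2 + 1 = 0.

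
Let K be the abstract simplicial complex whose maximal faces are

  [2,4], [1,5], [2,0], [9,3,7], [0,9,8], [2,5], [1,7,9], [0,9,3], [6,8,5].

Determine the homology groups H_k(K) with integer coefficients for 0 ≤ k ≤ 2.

H_0 = Z,  H_1 = Z^2,  H_2 = 0.

Take the total order 0 < 1 < 2 < 3 < 4 < 5 < 6 < 7 < 8 < 9 on the vertex set. Then K (dimension 2) consists of the simplices:

  0-simplices (10): [0], [1], [2], [3], [4], [5], [6], [7], [8], [9]
  1-simplices (16): [0,2], [0,3], [0,8], [0,9], [1,5], [1,7], [1,9], [2,4], [2,5], [3,7], [3,9], [5,6], [5,8], [6,8], [7,9], [8,9]
  2-simplices (5): [0,3,9], [0,8,9], [1,7,9], [3,7,9], [5,6,8]

so the chain groups are C_0 ≅ Z^10, C_1 ≅ Z^16, C_2 ≅ Z^5.

∂_1: C_1 → C_0 sends each edge [p,q] (with p < q) to q − p.
This gives a 10×16 integer matrix of rank 9; reducing to Smith normal form yields diagonal entries (1,1,1,1,1,1,1,1,1).

∂_2: C_2 → C_1 sends each 2-simplex [p,q,r] to [q,r] − [p,r] + [p,q]. For instance
  ∂[5,6,8] = [6,8] − [5,8] + [5,6],
  ∂[1,7,9] = [7,9] − [1,9] + [1,7].
This gives a 16×5 integer matrix of rank 5; reducing to Smith normal form yields diagonal entries (1,1,1,1,1).

Now H_k = ker ∂_k / im ∂_{k+1}, so:

  H_0: rank C_0 − rank ∂_1 = 10 − 9 = 1, and the invariant factors of ∂_1 are all 1, so H_0 ≅ Z.
  H_1: rank ker ∂_1 − rank ∂_2 = (16 − 9) − 5 = 2, and the invariant factors of ∂_2 are all 1, so H_1 ≅ Z^2.
  H_2: rank ker ∂_2 − rank ∂_3 = (5 − 5) − 0 = 0, and there is no ∂_3, so H_2 ≅ 0.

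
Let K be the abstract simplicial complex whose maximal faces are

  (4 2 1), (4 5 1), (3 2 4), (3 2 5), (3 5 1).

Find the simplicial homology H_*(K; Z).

We work with the vertex ordering 1 < 2 < 3 < 4 < 5. The simplices of K, each written with vertices in increasing order, are:

  0-simplices (5): [1], [2], [3], [4], [5]
  1-simplices (10): [1,2], [1,3], [1,4], [1,5], [2,3], [2,4], [2,5], [3,4], [3,5], [4,5]
  2-simplices (5): [1,2,4], [1,3,5], [1,4,5], [2,3,4], [2,3,5]

giving chain groups C_0 ≅ Z^5, C_1 ≅ Z^10, C_2 ≅ Z^5.

Boundary ∂_1: C_1 → C_0 maps an edge to its endpoints' difference, ∂[p,q] = q − p.
As a 5×10 matrix over Z this has rank 4, with invariant factors (1,1,1,1).

Boundary ∂_2: C_2 → C_1 sends each 2-simplex [p,q,r] to [q,r] − [p,r] + [p,q]. For instance
  ∂[1,2,4] = [2,4] − [1,4] + [1,2],
  ∂[2,3,4] = [3,4] − [2,4] + [2,3].
As a 10×5 matrix over Z this has rank 5, with invariant factors (1,1,1,1,1).

From H_k ≅ ker(∂_k) / im(∂_{k+1}) we obtain:

  H_0: rank C_0 − rank ∂_1 = 5 − 4 = 1, and the invariant factors of ∂_1 are all 1, so H_0 ≅ Z.
  H_1: rank ker ∂_1 − rank ∂_2 = (10 − 4) − 5 = 1, and the invariant factors of ∂_2 are all 1, so H_1 ≅ Z.
  H_2: rank ker ∂_2 − rank ∂_3 = (5 − 5) − 0 = 0, and there is no ∂_3, so H_2 ≅ 0.

(K is a triangulation of the Möbius band.)

H_0 ≅ Z,  H_1 ≅ Z,  H_2 = 0.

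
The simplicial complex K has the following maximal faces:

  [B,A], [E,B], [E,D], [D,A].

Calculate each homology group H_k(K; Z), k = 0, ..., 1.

H_0 = Z,  H_1 = Z.

We work with the vertex ordering A < B < D < E. The simplices of K, each written with vertices in increasing order, are:

  0-simplices (4): A, B, D, E
  1-simplices (4): AB, AD, BE, DE

giving chain groups C_0 ≅ Z^4, C_1 ≅ Z^4.

Boundary ∂_1: C_1 → C_0 maps an edge to its endpoints' difference, ∂[p,q] = q − p. For instance
  ∂AD = D − A.
The 4×4 boundary matrix has rank 3 and Smith normal form diag(1,1,1).

Computing H_k = (kernel of ∂_k) / (image of ∂_{k+1}):

  H_0: rank C_0 − rank ∂_1 = 4 − 3 = 1, and the invariant factors of ∂_1 are all 1, so H_0 = Z.
  H_1: rank ker ∂_1 − rank ∂_2 = (4 − 3) − 0 = 1, and there is no ∂_2, so H_1 = Z.

As a check, the Euler characteristic is 4 − 4 = 0, which agrees with 1 − 1 = 0.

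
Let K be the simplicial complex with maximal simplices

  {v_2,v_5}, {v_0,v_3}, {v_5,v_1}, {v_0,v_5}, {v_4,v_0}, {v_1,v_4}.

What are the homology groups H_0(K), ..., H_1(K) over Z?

H_0 = Z,  H_1 = Z.

Fix the vertex order v_0 < v_1 < v_2 < v_3 < v_4 < v_5 and write every simplex with vertices in increasing order. Then dim K = 1 and the simplices of K are:

  0-simplices (6): [v_0], [v_1], [v_2], [v_3], [v_4], [v_5]
  1-simplices (6): [v_0,v_3], [v_0,v_4], [v_0,v_5], [v_1,v_4], [v_1,v_5], [v_2,v_5]

Hence C_0 ≅ Z^6, C_1 ≅ Z^6.

∂_1: C_1 → C_0 maps an edge to its endpoints' difference, ∂[p,q] = q − p.
This gives a 6×6 integer matrix of rank 5; reducing to Smith normal form yields diagonal entries (1,1,1,1,1).

Computing H_k = (kernel of ∂_k) / (image of ∂_{k+1}):

  H_0: rank C_0 − rank ∂_1 = 6 − 5 = 1, and the invariant factors of ∂_1 are all 1, so H_0 = Z.
  H_1: rank ker ∂_1 − rank ∂_2 = (6 − 5) − 0 = 1, and there is no ∂_2, so H_1 = Z.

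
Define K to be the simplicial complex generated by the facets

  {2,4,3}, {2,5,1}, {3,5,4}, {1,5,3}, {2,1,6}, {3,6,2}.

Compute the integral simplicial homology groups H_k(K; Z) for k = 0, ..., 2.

H_0 = Z,  H_1 = Z,  H_2 = 0.

Order the vertices as 1 < 2 < 3 < 4 < 5 < 6. Listing each simplex with vertices in this order, K has dimension 2 with simplices:

  0-simplices (6): [1], [2], [3], [4], [5], [6]
  1-simplices (12): [1,2], [1,3], [1,5], [1,6], [2,3], [2,4], [2,5], [2,6], [3,4], [3,5], [3,6], [4,5]
  2-simplices (6): [1,2,5], [1,2,6], [1,3,5], [2,3,4], [2,3,6], [3,4,5]

so the chain groups are C_0 ≅ Z^6, C_1 ≅ Z^12, C_2 ≅ Z^6.

The boundary map ∂_1: C_1 → C_0 sends each edge [p,q] (with p < q) to q − p. For instance
  ∂[1,2] = [2] − [1].
As a 6×12 matrix over Z this has rank 5, with invariant factors (1,1,1,1,1).

∂_2: C_2 → C_1 acts by ∂[p,q,r] = [q,r] − [p,r] + [p,q]. For instance
  ∂[2,3,6] = [3,6] − [2,6] + [2,3],
  ∂[1,3,5] = [3,5] − [1,5] + [1,3].
This gives a 12×6 integer matrix of rank 6; reducing to Smith normal form yields diagonal entries (1,1,1,1,1,1).

From H_k ≅ ker(∂_k) / im(∂_{k+1}) we obtain:

  H_0: rank C_0 − rank ∂_1 = 6 − 5 = 1, and the invariant factors of ∂_1 are all 1, so H_0 = Z.
  H_1: rank ker ∂_1 − rank ∂_2 = (12 − 5) − 6 = 1, and the invariant factors of ∂_2 are all 1, so H_1 = Z.
  H_2: rank ker ∂_2 − rank ∂_3 = (6 − 6) − 0 = 0, and there is no ∂_3, so H_2 = 0.

As a check, the Euler characteristic is 6 − 12 + 6 = 0, which agrees with 1 − 1 + 0 = 0.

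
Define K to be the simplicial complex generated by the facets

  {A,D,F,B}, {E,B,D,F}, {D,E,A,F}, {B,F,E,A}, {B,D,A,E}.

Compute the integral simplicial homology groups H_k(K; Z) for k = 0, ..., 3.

Fix the vertex order A < B < D < E < F and write every simplex with vertices in increasing order. Then dim K = 3 and the simplices of K are:

  0-simplices (5): A, B, D, E, F
  1-simplices (10): AB, AD, AE, AF, BD, BE, BF, DE, DF, EF
  2-simplices (10): ABD, ABE, ABF, ADE, ADF, AEF, BDE, BDF, BEF, DEF
  3-simplices (5): ABDE, ABDF, ABEF, ADEF, BDEF

so the chain groups are C_0 ≅ Z^5, C_1 ≅ Z^10, C_2 ≅ Z^10, C_3 ≅ Z^5.

The boundary map ∂_1: C_1 → C_0 is given by ∂[p,q] = [q] − [p].
This gives a 5×10 integer matrix of rank 4; reducing to Smith normal form yields diagonal entries (1,1,1,1).

Boundary ∂_2: C_2 → C_1 acts by ∂[p,q,r] = [q,r] − [p,r] + [p,q]. For instance
  ∂ABD = BD − AD + AB,
  ∂BEF = EF − BF + BE.
This gives a 10×10 integer matrix of rank 6; reducing to Smith normal form yields diagonal entries (1,1,1,1,1,1).

Boundary ∂_3: C_3 → C_2 sends each 3-simplex σ to the alternating sum Σ_i (−1)^i (σ with its i-th vertex removed). For instance
  ∂ABEF = BEF − AEF + ABF − ABE,
  ∂ADEF = DEF − AEF + ADF − ADE.
As a 10×5 matrix over Z this has rank 4, with invariant factors (1,1,1,1).

From H_k ≅ ker(∂_k) / im(∂_{k+1}) we obtain:

  H_0: rank C_0 − rank ∂_1 = 5 − 4 = 1, and the invariant factors of ∂_1 are all 1, so H_0 = Z.
  H_1: rank ker ∂_1 − rank ∂_2 = (10 − 4) − 6 = 0, and the invariant factors of ∂_2 are all 1, so H_1 = 0.
  H_2: rank ker ∂_2 − rank ∂_3 = (10 − 6) − 4 = 0, and the invariant factors of ∂_3 are all 1, so H_2 = 0.
  H_3: rank ker ∂_3 − rank ∂_4 = (5 − 4) − 0 = 1, and there is no ∂_4, so H_3 = Z.

H_0 = Z,  H_1 = 0,  H_2 = 0,  H_3 = Z.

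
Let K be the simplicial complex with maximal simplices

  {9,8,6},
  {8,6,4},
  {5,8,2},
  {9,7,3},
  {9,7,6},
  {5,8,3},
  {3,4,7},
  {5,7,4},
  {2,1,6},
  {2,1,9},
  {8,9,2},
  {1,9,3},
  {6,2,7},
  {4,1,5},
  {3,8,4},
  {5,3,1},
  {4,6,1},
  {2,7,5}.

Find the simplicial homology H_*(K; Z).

Order the vertices as 1 < 2 < 3 < 4 < 5 < 6 < 7 < 8 < 9. Listing each simplex with vertices in this order, K has dimension 2 with simplices:

  0-simplices (9): [1], [2], [3], [4], [5], [6], [7], [8], [9]
  1-simplices (27): (27 of them)
  2-simplices (18): [1,2,6], [1,2,9], [1,3,5], [1,3,9], [1,4,5], [1,4,6], [2,5,7], [2,5,8], [2,6,7], [2,8,9], [3,4,7], [3,4,8], [3,5,8], [3,7,9], [4,5,7], [4,6,8], [6,7,9], [6,8,9]

giving chain groups C_0 ≅ Z^9, C_1 ≅ Z^27, C_2 ≅ Z^18.

The boundary map ∂_1: C_1 → C_0 sends each edge [p,q] (with p < q) to q − p.
The resulting 9×27 matrix has rank 8, and its Smith normal form has invariant factors (1,1,1,1,1,1,1,1).

Boundary ∂_2: C_2 → C_1 sends each 2-simplex [p,q,r] to [q,r] − [p,r] + [p,q]. For instance
  ∂[6,7,9] = [7,9] − [6,9] + [6,7],
  ∂[3,7,9] = [7,9] − [3,9] + [3,7].
The resulting 27×18 matrix has rank 18, and its Smith normal form has invariant factors (1,1,1,1,1,1,1,1,1,1,1,1,1,1,1,1,1,2).

Computing H_k = (kernel of ∂_k) / (image of ∂_{k+1}):

  H_0: rank C_0 − rank ∂_1 = 9 − 8 = 1, and the invariant factors of ∂_1 are all 1, so H_0 = Z.
  H_1: rank ker ∂_1 − rank ∂_2 = (27 − 8) − 18 = 1, and ∂_2 has invariant factor 2 > 1, so H_1 = Z ⊕ Z/2.
  H_2: rank ker ∂_2 − rank ∂_3 = (18 − 18) − 0 = 0, and there is no ∂_3, so H_2 = 0.

H_0 ≅ Z,  H_1 ≅ Z ⊕ Z/2,  H_2 = 0.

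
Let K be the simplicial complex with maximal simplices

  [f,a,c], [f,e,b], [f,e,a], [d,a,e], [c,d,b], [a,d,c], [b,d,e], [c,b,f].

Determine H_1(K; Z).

Fix the vertex order a < b < c < d < e < f and write every simplex with vertices in increasing order. Then dim K = 2 and the simplices of K are:

  0-simplices (6): a, b, c, d, e, f
  1-simplices (12): ac, ad, ae, af, bc, bd, be, bf, cd, cf, de, ef
  2-simplices (8): acd, acf, ade, aef, bcd, bcf, bde, bef

Hence C_0 ≅ Z^6, C_1 ≅ Z^12, C_2 ≅ Z^8.

∂_1: C_1 → C_0 is given by ∂[p,q] = [q] − [p].
This gives a 6×12 integer matrix of rank 5; reducing to Smith normal form yields diagonal entries (1,1,1,1,1).

∂_2: C_2 → C_1 acts by ∂[p,q,r] = [q,r] − [p,r] + [p,q]. For instance
  ∂bcd = cd − bd + bc,
  ∂ade = de − ae + ad.
As a 12×8 matrix over Z this has rank 7, with invariant factors (1,1,1,1,1,1,1).

From H_k ≅ ker(∂_k) / im(∂_{k+1}) we obtain:

  H_1: rank ker ∂_1 − rank ∂_2 = (12 − 5) − 7 = 0, and the invariant factors of ∂_2 are all 1, so H_1 ≅ 0.

H_1 ≅ 0.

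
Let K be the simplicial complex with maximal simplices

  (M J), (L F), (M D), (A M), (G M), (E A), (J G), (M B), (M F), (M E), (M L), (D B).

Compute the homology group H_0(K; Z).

Order the vertices as A < B < D < E < F < G < J < L < M. Listing each simplex with vertices in this order, K has dimension 1 with simplices:

  0-simplices (9): A, B, D, E, F, G, J, L, M
  1-simplices (12): AE, AM, BD, BM, DM, EM, FL, FM, GJ, GM, JM, LM

giving chain groups C_0 ≅ Z^9, C_1 ≅ Z^12.

Boundary ∂_1: C_1 → C_0 maps an edge to its endpoints' difference, ∂[p,q] = q − p.
The 9×12 boundary matrix has rank 8 and Smith normal form diag(1,1,1,1,1,1,1,1).

From H_k ≅ ker(∂_k) / im(∂_{k+1}) we obtain:

  H_0: rank C_0 − rank ∂_1 = 9 − 8 = 1, and the invariant factors of ∂_1 are all 1, so H_0 = Z.

H_0 ≅ Z.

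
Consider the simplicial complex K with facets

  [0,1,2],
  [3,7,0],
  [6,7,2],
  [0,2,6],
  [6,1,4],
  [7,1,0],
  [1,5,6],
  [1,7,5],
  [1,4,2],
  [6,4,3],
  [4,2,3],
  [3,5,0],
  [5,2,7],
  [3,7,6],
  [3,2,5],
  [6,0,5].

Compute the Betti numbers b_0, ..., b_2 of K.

Order the vertices as 0 < 1 < 2 < 3 < 4 < 5 < 6 < 7. Listing each simplex with vertices in this order, K has dimension 2 with simplices:

  0-simplices (8): [0], [1], [2], [3], [4], [5], [6], [7]
  1-simplices (24): (24 of them)
  2-simplices (16): [0,1,2], [0,1,7], [0,2,6], [0,3,5], [0,3,7], [0,5,6], [1,2,4], [1,4,6], [1,5,6], [1,5,7], [2,3,4], [2,3,5], [2,5,7], [2,6,7], [3,4,6], [3,6,7]

Hence C_0 ≅ Z^8, C_1 ≅ Z^24, C_2 ≅ Z^16.

Boundary ∂_1: C_1 → C_0 is given by ∂[p,q] = [q] − [p].
The resulting 8×24 matrix has rank 7, and its Smith normal form has invariant factors (1,1,1,1,1,1,1).

Boundary ∂_2: C_2 → C_1 sends each 2-simplex [p,q,r] to [q,r] − [p,r] + [p,q]. For instance
  ∂[0,2,6] = [2,6] − [0,6] + [0,2],
  ∂[2,5,7] = [5,7] − [2,7] + [2,5].
This gives a 24×16 integer matrix of rank 15; reducing to Smith normal form yields diagonal entries (1,1,1,1,1,1,1,1,1,1,1,1,1,1,1).

Computing H_k = (kernel of ∂_k) / (image of ∂_{k+1}):

  H_0: rank C_0 − rank ∂_1 = 8 − 7 = 1, and the invariant factors of ∂_1 are all 1, so H_0 ≅ Z.
  H_1: rank ker ∂_1 − rank ∂_2 = (24 − 7) − 15 = 2, and the invariant factors of ∂_2 are all 1, so H_1 ≅ Z^2.
  H_2: rank ker ∂_2 − rank ∂_3 = (16 − 15) − 0 = 1, and there is no ∂_3, so H_2 ≅ Z.

Hence the Betti numbers are b_0 = 1, b_1 = 2, b_2 = 1.

b_0 = 1, b_1 = 2, b_2 = 1.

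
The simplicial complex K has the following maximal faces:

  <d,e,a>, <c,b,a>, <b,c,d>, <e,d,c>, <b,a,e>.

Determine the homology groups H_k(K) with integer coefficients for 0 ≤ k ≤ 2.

Order the vertices as a < b < c < d < e. Listing each simplex with vertices in this order, K has dimension 2 with simplices:

  0-simplices (5): a, b, c, d, e
  1-simplices (10): ab, ac, ad, ae, bc, bd, be, cd, ce, de
  2-simplices (5): abc, abe, ade, bcd, cde

so the chain groups are C_0 ≅ Z^5, C_1 ≅ Z^10, C_2 ≅ Z^5.

∂_1: C_1 → C_0 is given by ∂[p,q] = [q] − [p]. For instance
  ∂bd = d − b.
As a 5×10 matrix over Z this has rank 4, with invariant factors (1,1,1,1).

Boundary ∂_2: C_2 → C_1 maps a triangle to the signed sum of its edges. For instance
  ∂cde = de − ce + cd,
  ∂abe = be − ae + ab.
As a 10×5 matrix over Z this has rank 5, with invariant factors (1,1,1,1,1).

Reading off H_k = ker ∂_k / im ∂_{k+1}:

  H_0: rank C_0 − rank ∂_1 = 5 − 4 = 1, and the invariant factors of ∂_1 are all 1, so H_0 ≅ Z.
  H_1: rank ker ∂_1 − rank ∂_2 = (10 − 4) − 5 = 1, and the invariant factors of ∂_2 are all 1, so H_1 ≅ Z.
  H_2: rank ker ∂_2 − rank ∂_3 = (5 − 5) − 0 = 0, and there is no ∂_3, so H_2 ≅ 0.

As a check, the Euler characteristic is 5 − 10 + 5 = 0, which agrees with 1 − 1 + 0 = 0.

H_0 = Z,  H_1 = Z,  H_2 = 0.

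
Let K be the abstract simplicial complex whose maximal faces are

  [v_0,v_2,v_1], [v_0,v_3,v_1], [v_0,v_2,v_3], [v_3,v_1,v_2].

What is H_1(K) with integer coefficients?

H_1 ≅ 0.

We work with the vertex ordering v_0 < v_1 < v_2 < v_3. The simplices of K, each written with vertices in increasing order, are:

  0-simplices (4): [v_0], [v_1], [v_2], [v_3]
  1-simplices (6): [v_0,v_1], [v_0,v_2], [v_0,v_3], [v_1,v_2], [v_1,v_3], [v_2,v_3]
  2-simplices (4): [v_0,v_1,v_2], [v_0,v_1,v_3], [v_0,v_2,v_3], [v_1,v_2,v_3]

giving chain groups C_0 ≅ Z^4, C_1 ≅ Z^6, C_2 ≅ Z^4.

Boundary ∂_1: C_1 → C_0 is given by ∂[p,q] = [q] − [p].
As a 4×6 matrix over Z this has rank 3, with invariant factors (1,1,1).

The boundary map ∂_2: C_2 → C_1 sends each 2-simplex [p,q,r] to [q,r] − [p,r] + [p,q]. For instance
  ∂[v_0,v_2,v_3] = [v_2,v_3] − [v_0,v_3] + [v_0,v_2],
  ∂[v_0,v_1,v_2] = [v_1,v_2] − [v_0,v_2] + [v_0,v_1].
As a 6×4 matrix over Z this has rank 3, with invariant factors (1,1,1).

From H_k ≅ ker(∂_k) / im(∂_{k+1}) we obtain:

  H_1: rank ker ∂_1 − rank ∂_2 = (6 − 3) − 3 = 0, and the invariant factors of ∂_2 are all 1, so H_1 ≅ 0.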